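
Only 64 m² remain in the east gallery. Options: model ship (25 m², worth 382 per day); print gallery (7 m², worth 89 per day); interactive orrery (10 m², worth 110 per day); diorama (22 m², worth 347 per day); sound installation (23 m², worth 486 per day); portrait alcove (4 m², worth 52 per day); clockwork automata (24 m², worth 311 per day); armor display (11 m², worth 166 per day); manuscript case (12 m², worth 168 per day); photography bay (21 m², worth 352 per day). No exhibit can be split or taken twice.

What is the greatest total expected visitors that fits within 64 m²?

1095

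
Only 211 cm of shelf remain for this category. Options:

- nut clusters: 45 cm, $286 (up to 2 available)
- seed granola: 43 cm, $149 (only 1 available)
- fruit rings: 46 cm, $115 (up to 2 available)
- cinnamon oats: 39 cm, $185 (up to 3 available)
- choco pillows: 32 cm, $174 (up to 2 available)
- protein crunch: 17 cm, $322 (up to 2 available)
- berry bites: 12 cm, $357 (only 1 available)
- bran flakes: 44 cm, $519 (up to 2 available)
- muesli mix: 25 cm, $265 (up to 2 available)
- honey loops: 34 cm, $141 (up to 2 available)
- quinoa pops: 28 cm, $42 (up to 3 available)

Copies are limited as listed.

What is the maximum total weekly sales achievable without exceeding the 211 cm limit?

The ratio heuristic lands on 2×protein crunch + berry bites + 2×bran flakes + 2×muesli mix (2569) but leaves 27 cm idle.
The 25 cm tied up in muesli mix is better spent on nut clusters — total rises to 2590 (204 cm).

2590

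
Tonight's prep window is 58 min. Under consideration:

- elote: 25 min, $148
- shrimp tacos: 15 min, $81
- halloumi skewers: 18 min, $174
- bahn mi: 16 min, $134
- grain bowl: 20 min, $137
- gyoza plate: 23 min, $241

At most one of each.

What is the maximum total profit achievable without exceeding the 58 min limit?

The ratio ordering already packs tightly: halloumi skewers + bahn mi + gyoza plate, 57 min, 549.

549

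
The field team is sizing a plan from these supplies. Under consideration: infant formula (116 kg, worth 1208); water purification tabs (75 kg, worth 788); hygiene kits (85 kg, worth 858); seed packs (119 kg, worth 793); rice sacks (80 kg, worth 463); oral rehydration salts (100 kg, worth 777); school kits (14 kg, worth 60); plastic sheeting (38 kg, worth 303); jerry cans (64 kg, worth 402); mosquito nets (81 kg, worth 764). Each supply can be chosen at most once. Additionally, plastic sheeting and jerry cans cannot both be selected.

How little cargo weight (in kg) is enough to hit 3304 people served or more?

354

Look for the lowest-cargo combination reaching 3304.
infant formula + water purification tabs + hygiene kits + school kits + jerry cans reaches 3316 using 354 kg.
No combination under 354 kg hits 3304.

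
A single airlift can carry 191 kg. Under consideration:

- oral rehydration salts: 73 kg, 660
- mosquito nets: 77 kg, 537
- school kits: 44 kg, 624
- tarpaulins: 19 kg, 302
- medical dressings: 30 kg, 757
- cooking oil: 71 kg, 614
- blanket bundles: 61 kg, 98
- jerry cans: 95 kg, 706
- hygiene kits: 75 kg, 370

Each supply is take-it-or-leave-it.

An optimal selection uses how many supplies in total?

4

Best achievable people served is 2389.
One optimal bundle: school kits + tarpaulins + medical dressings + jerry cans (188 kg).
All optima have 4 supplies.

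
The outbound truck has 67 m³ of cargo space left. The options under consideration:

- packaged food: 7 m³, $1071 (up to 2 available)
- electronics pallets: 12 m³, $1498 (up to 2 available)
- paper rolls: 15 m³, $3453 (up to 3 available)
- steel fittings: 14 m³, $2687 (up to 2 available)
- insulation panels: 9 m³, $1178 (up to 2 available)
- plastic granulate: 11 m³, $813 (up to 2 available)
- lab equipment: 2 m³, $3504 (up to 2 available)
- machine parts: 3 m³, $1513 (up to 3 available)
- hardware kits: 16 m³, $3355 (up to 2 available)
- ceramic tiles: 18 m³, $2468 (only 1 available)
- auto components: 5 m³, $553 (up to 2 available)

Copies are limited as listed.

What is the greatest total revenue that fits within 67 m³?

Density check — lab equipment 1752.00, machine parts 504.33, paper rolls 230.20 are the best per m³.
A density-first pass picks packaged food + 3×paper rolls + 2×lab equipment + 3×machine parts — 22977 at 65 m³.
Replace packaged food with insulation panels: the trade gains 107 net, giving 23084 at 67 m³.
Every other selection either busts 67 m³ or exceeds an availability limit or fails to beat 23084.

23084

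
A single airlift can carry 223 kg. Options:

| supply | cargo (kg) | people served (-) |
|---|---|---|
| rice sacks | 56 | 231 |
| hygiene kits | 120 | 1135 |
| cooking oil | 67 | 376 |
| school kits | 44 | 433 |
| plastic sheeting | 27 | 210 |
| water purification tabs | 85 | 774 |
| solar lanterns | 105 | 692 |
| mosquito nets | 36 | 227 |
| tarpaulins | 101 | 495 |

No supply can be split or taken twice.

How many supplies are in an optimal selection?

Best achievable people served is 1909.
One optimal bundle: hygiene kits + water purification tabs (205 kg).
Any selection reaching 1909 contains exactly 2 supplies.

2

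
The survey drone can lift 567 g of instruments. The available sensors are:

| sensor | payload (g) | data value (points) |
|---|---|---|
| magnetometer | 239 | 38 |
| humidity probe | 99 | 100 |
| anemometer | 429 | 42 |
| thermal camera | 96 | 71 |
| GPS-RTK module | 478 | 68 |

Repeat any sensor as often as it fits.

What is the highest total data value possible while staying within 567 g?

Ranking by ratio (data value/g): humidity probe 1.01, thermal camera 0.74, magnetometer 0.16.
5×humidity probe uses 495 of the 567 g and totals 500.
No other feasible combination exceeds 500.

500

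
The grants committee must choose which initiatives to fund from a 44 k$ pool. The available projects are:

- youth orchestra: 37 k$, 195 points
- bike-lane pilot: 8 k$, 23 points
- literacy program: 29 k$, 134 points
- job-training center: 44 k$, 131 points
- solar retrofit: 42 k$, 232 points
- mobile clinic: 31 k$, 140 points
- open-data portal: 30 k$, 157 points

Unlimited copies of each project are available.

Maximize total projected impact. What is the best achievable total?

232

Ranking by ratio (projected impact/k$): solar retrofit 5.52, youth orchestra 5.27, open-data portal 5.23.
Taking solar retrofit: 42 k$ used, 232 in projected impact.
No other feasible combination exceeds 232.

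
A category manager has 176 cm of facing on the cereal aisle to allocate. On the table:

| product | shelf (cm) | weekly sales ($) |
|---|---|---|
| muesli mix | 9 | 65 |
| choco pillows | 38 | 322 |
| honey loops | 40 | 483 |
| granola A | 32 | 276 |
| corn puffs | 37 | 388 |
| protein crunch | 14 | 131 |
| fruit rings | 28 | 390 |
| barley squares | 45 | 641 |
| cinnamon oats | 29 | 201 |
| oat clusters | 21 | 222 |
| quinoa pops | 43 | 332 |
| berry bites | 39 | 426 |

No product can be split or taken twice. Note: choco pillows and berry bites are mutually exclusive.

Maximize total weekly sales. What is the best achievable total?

By weekly sales per cm: barley squares 14.24, fruit rings 13.93, honey loops 12.07 lead.
Taking honey loops + fruit rings + barley squares + oat clusters + berry bites: 173 cm used, 2162 in weekly sales.
Runner-up muesli mix + honey loops + protein crunch + fruit rings + barley squares + berry bites tops out at 2136.

2162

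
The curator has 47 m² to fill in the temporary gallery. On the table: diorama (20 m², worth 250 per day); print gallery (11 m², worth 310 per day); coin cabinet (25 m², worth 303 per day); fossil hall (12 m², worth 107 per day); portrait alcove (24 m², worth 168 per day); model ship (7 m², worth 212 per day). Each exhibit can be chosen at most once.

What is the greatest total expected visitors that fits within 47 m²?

825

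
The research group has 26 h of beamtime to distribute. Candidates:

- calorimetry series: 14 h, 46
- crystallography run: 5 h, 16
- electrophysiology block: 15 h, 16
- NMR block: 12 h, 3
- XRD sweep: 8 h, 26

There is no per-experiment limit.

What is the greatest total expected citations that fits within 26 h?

Filling by ratio: calorimetry series + XRD sweep for 72, with 4 h left unused.
Dropping calorimetry series frees 14 h; slotting in 2×crystallography run + XRD sweep (18 h) lifts the total to 84 at 26 h.
Every other selection either busts 26 h or fails to beat 84.

84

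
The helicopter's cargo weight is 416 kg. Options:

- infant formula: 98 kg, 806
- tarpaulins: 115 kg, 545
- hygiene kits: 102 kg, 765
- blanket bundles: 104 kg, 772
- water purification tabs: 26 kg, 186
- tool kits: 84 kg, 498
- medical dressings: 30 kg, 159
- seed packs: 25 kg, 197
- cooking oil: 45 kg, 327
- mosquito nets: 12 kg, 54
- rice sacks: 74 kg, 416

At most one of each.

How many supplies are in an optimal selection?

The maximum people served within 416 kg is 3107.
infant formula + hygiene kits + blanket bundles + water purification tabs + seed packs + cooking oil + mosquito nets hits 3107 at 412 kg.
Every optimal selection uses 7 supplies.

7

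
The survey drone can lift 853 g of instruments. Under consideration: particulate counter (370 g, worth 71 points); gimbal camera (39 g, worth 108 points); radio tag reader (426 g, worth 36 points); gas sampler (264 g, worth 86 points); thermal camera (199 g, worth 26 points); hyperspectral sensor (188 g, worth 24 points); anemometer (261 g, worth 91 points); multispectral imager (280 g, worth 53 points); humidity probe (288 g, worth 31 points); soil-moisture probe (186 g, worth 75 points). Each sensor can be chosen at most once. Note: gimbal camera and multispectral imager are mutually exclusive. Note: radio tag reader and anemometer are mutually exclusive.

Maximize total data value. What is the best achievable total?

360

Ranking by ratio (data value/g): gimbal camera 2.77, soil-moisture probe 0.40, anemometer 0.35.
The ratio ordering already packs tightly: gimbal camera + gas sampler + anemometer + soil-moisture probe, 750 g, 360.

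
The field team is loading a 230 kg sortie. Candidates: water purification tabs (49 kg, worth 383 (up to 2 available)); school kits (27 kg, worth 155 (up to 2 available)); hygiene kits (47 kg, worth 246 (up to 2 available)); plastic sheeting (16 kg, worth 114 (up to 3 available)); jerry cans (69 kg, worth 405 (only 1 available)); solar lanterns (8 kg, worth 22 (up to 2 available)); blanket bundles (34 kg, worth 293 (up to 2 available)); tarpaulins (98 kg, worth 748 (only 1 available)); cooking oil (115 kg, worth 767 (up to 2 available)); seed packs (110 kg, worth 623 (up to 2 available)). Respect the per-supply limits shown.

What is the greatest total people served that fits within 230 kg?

Taking the top-ratio supplies first gives 2×water purification tabs + 3×plastic sheeting + 2×solar lanterns + 2×blanket bundles for 1738 (230 kg).
Dropping 3×plastic sheeting and 2×solar lanterns and blanket bundles frees 98 kg; slotting in tarpaulins (98 kg) lifts the total to 1807 at 230 kg.
Every other selection either busts 230 kg or exceeds an availability limit or fails to beat 1807.

1807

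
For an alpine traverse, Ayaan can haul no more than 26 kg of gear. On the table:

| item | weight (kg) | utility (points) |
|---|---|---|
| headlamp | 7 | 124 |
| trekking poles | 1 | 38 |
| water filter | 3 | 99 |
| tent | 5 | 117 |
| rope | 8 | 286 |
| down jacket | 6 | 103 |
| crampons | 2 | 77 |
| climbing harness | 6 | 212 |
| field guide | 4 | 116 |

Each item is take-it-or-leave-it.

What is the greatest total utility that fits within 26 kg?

846

Greedy by ratio would take trekking poles + water filter + rope + crampons + climbing harness + field guide: 24 kg used, total 828.
Replace water filter with tent: the trade gains 18 net, giving 846 at 26 kg.
Runner-up water filter + tent + rope + climbing harness + field guide tops out at 830.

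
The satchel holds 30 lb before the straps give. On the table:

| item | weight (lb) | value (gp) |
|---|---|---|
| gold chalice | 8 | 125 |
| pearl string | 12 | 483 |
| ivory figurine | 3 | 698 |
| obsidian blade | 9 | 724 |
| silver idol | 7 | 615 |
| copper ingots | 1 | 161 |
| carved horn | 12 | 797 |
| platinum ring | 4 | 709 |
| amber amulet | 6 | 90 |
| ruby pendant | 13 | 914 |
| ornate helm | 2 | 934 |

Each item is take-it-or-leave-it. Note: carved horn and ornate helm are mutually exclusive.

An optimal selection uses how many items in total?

The maximum value within 30 lb is 4031.
For example ivory figurine + silver idol + copper ingots + platinum ring + ruby pendant + ornate helm achieves it, using 30 lb.
All optima have 6 items.

6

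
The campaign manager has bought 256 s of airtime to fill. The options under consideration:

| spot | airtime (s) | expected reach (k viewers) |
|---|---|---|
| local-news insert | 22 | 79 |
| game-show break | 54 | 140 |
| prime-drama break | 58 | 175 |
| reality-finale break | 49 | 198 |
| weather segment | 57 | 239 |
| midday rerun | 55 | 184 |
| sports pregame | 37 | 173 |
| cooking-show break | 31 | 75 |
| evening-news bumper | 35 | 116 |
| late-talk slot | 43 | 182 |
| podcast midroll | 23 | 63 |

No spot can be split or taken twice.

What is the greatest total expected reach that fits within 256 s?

Ranking by ratio (expected reach/s): sports pregame 4.68, late-talk slot 4.23, weather segment 4.19, reality-finale break 4.04.
A density-first pass picks local-news insert + reality-finale break + weather segment + sports pregame + evening-news bumper + late-talk slot — 987 at 243 s.
Dropping late-talk slot frees 43 s; slotting in midday rerun (55 s) lifts the total to 989 at 255 s.
Runner-up local-news insert + reality-finale break + weather segment + sports pregame + evening-news bumper + late-talk slot tops out at 987.

989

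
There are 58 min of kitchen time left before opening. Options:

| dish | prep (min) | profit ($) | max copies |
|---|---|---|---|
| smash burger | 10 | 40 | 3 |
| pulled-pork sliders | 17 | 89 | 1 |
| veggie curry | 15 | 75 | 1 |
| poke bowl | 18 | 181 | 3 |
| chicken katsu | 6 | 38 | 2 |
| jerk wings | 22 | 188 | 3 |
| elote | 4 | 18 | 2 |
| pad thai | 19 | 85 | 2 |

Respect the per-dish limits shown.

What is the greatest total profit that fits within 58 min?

561

By profit per min: poke bowl 10.06, jerk wings 8.55, chicken katsu 6.33 lead.
3×poke bowl + elote uses 58 of the 58 min and totals 561.
That's the maximum — no swap from here does better than 561.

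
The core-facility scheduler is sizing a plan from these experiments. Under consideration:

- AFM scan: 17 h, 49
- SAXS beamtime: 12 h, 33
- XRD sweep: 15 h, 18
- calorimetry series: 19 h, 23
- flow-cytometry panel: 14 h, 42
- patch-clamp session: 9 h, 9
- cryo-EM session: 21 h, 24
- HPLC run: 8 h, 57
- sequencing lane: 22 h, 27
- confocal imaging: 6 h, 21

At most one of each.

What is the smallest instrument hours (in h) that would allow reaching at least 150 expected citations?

Need the lightest bundle worth ≥ 150.
SAXS beamtime + flow-cytometry panel + HPLC run + confocal imaging: 153 expected citations at 40 h.
Below 40 h the best achievable stays under 150.

40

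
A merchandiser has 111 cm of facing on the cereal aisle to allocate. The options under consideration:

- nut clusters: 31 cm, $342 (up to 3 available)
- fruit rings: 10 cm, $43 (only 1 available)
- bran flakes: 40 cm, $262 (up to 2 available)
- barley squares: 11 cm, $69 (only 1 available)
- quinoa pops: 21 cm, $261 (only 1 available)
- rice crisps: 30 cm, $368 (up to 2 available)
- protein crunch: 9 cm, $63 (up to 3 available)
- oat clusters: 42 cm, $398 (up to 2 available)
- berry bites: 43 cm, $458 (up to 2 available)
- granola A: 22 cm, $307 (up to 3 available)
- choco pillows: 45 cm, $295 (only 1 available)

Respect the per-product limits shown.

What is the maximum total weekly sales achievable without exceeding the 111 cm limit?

1379

By weekly sales per cm: granola A 13.95, quinoa pops 12.43, rice crisps 12.27, nut clusters 11.03 lead.
Filling by ratio: quinoa pops + 2×protein crunch + 3×granola A for 1308, with 6 cm left unused.
The 39 cm tied up in quinoa pops and 2×protein crunch is better spent on berry bites — total rises to 1379 (109 cm).
Every other selection either busts 111 cm or exceeds an availability limit or fails to beat 1379.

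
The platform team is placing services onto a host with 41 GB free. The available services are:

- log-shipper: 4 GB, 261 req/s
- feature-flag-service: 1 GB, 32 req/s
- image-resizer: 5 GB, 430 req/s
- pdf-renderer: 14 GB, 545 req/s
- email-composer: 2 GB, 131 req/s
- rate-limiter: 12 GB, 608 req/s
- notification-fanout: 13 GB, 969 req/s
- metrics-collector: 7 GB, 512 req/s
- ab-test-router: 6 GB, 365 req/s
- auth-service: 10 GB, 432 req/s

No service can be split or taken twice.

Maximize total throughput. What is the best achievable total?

The ratio heuristic lands on log-shipper + feature-flag-service + image-resizer + email-composer + notification-fanout + metrics-collector + ab-test-router (2700) but leaves 3 GB idle.
The 9 GB tied up in feature-flag-service and email-composer and ab-test-router is better spent on rate-limiter — total rises to 2780 (41 GB).

2780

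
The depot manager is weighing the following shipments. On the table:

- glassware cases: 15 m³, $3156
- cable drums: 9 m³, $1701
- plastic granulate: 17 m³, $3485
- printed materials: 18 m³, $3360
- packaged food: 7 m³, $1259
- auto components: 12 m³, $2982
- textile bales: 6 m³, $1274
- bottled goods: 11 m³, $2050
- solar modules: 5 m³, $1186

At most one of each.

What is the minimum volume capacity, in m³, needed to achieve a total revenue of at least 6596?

30

Look for the lowest-volume combination reaching 6596.
packaged food + auto components + textile bales + solar modules: 6701 revenue at 30 m³.
Below 30 m³ the best achievable stays under 6596.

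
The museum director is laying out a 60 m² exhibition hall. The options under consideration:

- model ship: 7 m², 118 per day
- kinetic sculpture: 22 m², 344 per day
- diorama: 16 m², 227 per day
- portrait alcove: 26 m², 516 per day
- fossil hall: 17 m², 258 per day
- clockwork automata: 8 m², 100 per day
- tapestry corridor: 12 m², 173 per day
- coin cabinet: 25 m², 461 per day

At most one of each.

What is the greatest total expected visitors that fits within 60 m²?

By expected visitors per m²: portrait alcove 19.85, coin cabinet 18.44, model ship 16.86, kinetic sculpture 15.64 lead.
The ratio ordering already packs tightly: model ship + portrait alcove + coin cabinet, 58 m², 1095.

1095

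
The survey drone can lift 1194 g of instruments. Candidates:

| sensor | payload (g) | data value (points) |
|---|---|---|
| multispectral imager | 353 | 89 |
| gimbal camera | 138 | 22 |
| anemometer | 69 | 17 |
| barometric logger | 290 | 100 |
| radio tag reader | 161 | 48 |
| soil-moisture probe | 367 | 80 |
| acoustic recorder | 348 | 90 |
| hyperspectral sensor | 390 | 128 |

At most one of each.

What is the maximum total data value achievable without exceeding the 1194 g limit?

366

By data value per g: barometric logger 0.34, hyperspectral sensor 0.33, radio tag reader 0.30, acoustic recorder 0.26 lead.
Taking barometric logger + radio tag reader + acoustic recorder + hyperspectral sensor: 1189 g used, 366 in data value.
The closest alternative, multispectral imager + barometric logger + radio tag reader + hyperspectral sensor, reaches only 365.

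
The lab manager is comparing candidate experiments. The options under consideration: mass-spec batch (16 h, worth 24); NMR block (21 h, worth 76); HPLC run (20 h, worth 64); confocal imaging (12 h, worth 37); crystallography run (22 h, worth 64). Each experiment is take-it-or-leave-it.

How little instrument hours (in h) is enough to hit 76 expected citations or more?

21

Minimise h subject to total expected citations ≥ 76.
NMR block: 76 expected citations at 21 h.
Any bundle with less than 21 h falls short of 76.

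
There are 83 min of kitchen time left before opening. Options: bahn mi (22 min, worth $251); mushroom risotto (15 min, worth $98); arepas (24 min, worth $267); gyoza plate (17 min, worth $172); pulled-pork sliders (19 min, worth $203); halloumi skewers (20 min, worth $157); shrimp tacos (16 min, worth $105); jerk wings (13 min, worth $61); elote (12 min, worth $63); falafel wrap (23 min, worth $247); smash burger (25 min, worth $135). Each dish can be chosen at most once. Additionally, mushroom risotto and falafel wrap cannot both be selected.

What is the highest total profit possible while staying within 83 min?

893

Greedy by ratio would take bahn mi + arepas + elote + falafel wrap: 81 min used, total 828.
Replace elote and falafel wrap with gyoza plate + pulled-pork sliders: the trade gains 65 net, giving 893 at 82 min.
Runner-up arepas + gyoza plate + pulled-pork sliders + falafel wrap tops out at 889.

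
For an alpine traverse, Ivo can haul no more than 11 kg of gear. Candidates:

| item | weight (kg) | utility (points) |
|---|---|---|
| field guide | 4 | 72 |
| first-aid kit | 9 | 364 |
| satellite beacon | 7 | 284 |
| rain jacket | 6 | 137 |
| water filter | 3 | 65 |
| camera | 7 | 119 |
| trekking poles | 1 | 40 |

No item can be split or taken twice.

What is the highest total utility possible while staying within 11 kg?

404

Ranking by ratio (utility/kg): satellite beacon 40.57, first-aid kit 40.44, trekking poles 40.00, rain jacket 22.83.
Taking the top-ratio items first gives satellite beacon + water filter + trekking poles for 389 (11 kg).
The 10 kg tied up in satellite beacon and water filter is better spent on first-aid kit — total rises to 404 (10 kg).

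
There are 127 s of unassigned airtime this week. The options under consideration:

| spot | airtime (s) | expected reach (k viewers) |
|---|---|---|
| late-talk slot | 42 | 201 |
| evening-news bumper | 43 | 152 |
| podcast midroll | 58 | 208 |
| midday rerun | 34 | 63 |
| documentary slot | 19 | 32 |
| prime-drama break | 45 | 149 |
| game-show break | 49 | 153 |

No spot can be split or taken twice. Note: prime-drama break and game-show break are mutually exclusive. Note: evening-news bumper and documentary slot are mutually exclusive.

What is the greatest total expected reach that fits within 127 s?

441

Density check — late-talk slot 4.79, podcast midroll 3.59, evening-news bumper 3.53 are the best per s.
Taking late-talk slot + podcast midroll + documentary slot: 119 s used, 441 in expected reach.
The closest alternative, late-talk slot + midday rerun + game-show break, reaches only 417.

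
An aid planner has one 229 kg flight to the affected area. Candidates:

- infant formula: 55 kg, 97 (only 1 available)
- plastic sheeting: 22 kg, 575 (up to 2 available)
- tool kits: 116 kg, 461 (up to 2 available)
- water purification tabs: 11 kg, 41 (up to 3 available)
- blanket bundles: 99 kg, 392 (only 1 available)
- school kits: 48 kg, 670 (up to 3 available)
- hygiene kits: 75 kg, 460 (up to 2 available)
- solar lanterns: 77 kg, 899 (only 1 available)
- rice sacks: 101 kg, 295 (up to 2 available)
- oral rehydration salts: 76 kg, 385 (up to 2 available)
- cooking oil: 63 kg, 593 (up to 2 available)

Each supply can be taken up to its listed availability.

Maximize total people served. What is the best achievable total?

Taking the top-ratio supplies first gives 2×plastic sheeting + 3×water purification tabs + 3×school kits for 3283 (221 kg).
The 70 kg tied up in 2×water purification tabs and school kits is better spent on solar lanterns — total rises to 3430 (228 kg).

3430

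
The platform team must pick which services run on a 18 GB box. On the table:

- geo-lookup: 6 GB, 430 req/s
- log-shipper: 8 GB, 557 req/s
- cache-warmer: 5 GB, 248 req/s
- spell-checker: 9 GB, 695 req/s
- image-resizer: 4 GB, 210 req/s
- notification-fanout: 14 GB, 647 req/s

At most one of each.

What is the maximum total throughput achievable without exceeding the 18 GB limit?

Filling by ratio: geo-lookup + spell-checker for 1125, with 3 GB left unused.
Dropping geo-lookup frees 6 GB; slotting in log-shipper (8 GB) lifts the total to 1252 at 17 GB.

1252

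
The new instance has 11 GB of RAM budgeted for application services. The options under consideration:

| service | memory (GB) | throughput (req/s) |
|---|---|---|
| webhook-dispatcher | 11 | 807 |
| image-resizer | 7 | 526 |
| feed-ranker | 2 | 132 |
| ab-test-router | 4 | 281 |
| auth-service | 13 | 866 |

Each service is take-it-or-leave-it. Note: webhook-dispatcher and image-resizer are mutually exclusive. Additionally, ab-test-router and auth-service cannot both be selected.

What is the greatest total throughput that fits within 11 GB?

807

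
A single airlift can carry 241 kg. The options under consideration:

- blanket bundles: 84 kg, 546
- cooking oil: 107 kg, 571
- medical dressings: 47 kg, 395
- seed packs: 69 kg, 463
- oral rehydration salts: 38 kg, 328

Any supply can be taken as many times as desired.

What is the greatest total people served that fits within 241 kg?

Greedy by ratio would take 6×oral rehydration salts: 228 kg used, total 1968.
The 38 kg tied up in oral rehydration salts is better spent on medical dressings — total rises to 2035 (237 kg).

2035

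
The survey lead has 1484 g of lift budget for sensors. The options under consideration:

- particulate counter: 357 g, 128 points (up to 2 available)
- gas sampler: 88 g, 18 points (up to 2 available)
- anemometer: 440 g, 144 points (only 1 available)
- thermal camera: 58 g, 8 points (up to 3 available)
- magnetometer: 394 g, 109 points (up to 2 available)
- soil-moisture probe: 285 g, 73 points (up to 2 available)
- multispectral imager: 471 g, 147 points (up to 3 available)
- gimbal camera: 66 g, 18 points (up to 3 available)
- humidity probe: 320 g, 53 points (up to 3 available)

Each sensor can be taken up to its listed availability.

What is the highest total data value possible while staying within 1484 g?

476

Filling by ratio: 2×particulate counter + gas sampler + anemometer + 3×gimbal camera for 472, with 44 g left unused.
Using the slack differently, 2×particulate counter + soil-moisture probe + multispectral imager comes to 476 at 1470 g.
Nothing else within 1484 g beats 476.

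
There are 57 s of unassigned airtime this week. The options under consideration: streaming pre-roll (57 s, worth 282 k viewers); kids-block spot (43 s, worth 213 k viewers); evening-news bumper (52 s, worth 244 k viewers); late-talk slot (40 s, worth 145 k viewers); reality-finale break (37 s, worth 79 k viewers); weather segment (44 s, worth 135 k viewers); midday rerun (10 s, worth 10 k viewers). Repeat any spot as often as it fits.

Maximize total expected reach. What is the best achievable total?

282

A density-first pass picks kids-block spot + midday rerun — 223 at 53 s.
The 53 s tied up in kids-block spot and midday rerun is better spent on streaming pre-roll — total rises to 282 (57 s).
Nothing else within 57 s beats 282.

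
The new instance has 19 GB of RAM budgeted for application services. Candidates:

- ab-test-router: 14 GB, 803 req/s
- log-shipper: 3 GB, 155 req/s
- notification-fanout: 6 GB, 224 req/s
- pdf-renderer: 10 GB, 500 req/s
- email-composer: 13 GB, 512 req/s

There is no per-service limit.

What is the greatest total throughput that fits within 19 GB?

Density check — ab-test-router 57.36, log-shipper 51.67, pdf-renderer 50.00 are the best per GB.
Taking the top-ratio services first gives ab-test-router + log-shipper for 958 (17 GB).
Replace ab-test-router with 2×log-shipper + pdf-renderer: the trade gains 7 net, giving 965 at 19 GB.
No other feasible combination exceeds 965.

965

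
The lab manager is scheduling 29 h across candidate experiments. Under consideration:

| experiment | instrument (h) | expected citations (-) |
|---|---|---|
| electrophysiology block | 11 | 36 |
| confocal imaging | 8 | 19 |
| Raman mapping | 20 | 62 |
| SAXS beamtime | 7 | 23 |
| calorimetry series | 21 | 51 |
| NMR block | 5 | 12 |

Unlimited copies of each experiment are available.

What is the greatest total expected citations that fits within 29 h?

95

Filling by ratio: 4×SAXS beamtime for 92, with 1 h left unused.
The 21 h tied up in 3×SAXS beamtime is better spent on 2×electrophysiology block — total rises to 95 (29 h).
Nothing else within 29 h beats 95.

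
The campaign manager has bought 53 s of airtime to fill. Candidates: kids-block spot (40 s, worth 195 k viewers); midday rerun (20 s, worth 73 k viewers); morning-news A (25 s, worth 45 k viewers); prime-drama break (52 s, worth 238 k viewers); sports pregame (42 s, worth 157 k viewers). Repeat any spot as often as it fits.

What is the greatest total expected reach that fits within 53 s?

238

Density check — kids-block spot 4.88, prime-drama break 4.58, sports pregame 3.74, midday rerun 3.65 are the best per s.
Greedy by ratio would take kids-block spot: 40 s used, total 195.
Replace kids-block spot with prime-drama break: the trade gains 43 net, giving 238 at 52 s.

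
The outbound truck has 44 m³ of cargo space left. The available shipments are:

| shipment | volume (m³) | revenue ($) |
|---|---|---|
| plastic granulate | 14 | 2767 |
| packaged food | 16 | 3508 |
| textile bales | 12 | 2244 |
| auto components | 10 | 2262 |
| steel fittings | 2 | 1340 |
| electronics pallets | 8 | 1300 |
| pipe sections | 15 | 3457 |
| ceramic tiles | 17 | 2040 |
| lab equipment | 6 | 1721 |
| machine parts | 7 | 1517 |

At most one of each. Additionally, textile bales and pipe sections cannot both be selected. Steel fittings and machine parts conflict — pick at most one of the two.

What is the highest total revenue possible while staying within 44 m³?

Packaged food + auto components + steel fittings + pipe sections uses 43 of the 44 m³ and totals 10567.

10567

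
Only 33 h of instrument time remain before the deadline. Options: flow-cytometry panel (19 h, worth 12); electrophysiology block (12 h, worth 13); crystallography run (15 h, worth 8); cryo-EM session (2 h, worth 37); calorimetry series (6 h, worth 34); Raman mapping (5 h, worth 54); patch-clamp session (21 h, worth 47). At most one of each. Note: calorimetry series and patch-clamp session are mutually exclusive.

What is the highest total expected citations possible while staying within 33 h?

Density check — cryo-EM session 18.50, Raman mapping 10.80, calorimetry series 5.67, patch-clamp session 2.24 are the best per h.
Taking electrophysiology block + cryo-EM session + calorimetry series + Raman mapping: 25 h used, 138 in expected citations.

138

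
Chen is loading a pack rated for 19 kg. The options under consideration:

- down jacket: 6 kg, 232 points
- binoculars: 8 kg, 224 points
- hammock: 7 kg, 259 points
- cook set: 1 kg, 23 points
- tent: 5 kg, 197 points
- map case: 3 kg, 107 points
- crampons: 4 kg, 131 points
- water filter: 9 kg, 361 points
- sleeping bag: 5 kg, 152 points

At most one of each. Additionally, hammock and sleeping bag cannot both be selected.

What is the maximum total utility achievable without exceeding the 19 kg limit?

727

Filling by ratio: cook set + tent + map case + water filter for 688, with 1 kg left unused.
Dropping cook set and tent frees 6 kg; slotting in hammock (7 kg) lifts the total to 727 at 19 kg.
That's the maximum — no feasible swap from here does better than 727.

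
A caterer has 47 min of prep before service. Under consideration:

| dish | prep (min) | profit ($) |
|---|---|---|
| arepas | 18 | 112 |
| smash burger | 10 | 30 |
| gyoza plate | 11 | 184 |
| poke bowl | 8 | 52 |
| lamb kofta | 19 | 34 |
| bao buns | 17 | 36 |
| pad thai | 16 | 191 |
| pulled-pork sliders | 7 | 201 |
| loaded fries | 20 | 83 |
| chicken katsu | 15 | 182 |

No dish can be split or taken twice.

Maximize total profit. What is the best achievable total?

628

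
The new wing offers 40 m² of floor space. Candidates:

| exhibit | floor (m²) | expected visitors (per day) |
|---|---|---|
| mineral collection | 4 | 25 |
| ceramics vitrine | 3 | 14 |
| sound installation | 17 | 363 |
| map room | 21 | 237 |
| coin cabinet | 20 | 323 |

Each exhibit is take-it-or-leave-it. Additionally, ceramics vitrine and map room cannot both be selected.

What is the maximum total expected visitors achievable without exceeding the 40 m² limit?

The ratio ordering already packs tightly: ceramics vitrine + sound installation + coin cabinet, 40 m², 700.
That's the maximum — no feasible swap from here does better than 700.

700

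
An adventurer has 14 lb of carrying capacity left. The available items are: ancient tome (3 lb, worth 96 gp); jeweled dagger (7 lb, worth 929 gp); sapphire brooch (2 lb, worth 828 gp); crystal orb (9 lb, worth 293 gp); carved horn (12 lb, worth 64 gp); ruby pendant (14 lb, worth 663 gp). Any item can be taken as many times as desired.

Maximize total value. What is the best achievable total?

5796

Best packing: 7×sapphire brooch — 14 lb, 5796 total.
That's the maximum — no swap from here does better than 5796.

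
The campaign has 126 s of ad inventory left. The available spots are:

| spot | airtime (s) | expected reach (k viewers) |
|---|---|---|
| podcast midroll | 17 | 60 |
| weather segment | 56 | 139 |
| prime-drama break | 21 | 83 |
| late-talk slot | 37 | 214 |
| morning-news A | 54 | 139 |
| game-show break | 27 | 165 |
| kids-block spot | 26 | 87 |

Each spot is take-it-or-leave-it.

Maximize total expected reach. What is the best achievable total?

Density check — game-show break 6.11, late-talk slot 5.78, prime-drama break 3.95 are the best per s.
Taking the top-ratio spots first gives podcast midroll + prime-drama break + late-talk slot + game-show break for 522 (102 s).
Replace podcast midroll with kids-block spot: the trade gains 27 net, giving 549 at 111 s.
The closest alternative, podcast midroll + late-talk slot + game-show break + kids-block spot, reaches only 526.

549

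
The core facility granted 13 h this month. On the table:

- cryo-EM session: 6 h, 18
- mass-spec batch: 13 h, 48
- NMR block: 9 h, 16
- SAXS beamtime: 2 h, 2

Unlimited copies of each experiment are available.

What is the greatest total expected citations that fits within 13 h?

By expected citations per h: mass-spec batch 3.69, cryo-EM session 3.00, NMR block 1.78, SAXS beamtime 1.00 lead.
Mass-spec batch uses 13 of the 13 h and totals 48.
No other feasible combination exceeds 48.

48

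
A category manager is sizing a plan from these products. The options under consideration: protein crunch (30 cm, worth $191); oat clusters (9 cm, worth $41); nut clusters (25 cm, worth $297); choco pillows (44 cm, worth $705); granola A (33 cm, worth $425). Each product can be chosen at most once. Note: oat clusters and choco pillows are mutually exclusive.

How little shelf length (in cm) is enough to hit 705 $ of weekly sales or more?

Look for the lowest-shelf combination reaching 705.
Taking choco pillows gives 705 (≥ 705) for 44 cm.
Below 44 cm the best achievable stays under 705.

44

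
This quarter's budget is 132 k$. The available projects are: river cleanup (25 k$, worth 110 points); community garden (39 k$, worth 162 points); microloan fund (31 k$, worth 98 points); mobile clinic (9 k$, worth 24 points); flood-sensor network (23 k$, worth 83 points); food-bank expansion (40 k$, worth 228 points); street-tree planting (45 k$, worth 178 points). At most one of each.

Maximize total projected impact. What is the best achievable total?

Best packing: river cleanup + community garden + flood-sensor network + food-bank expansion — 127 k$, 583 total.

583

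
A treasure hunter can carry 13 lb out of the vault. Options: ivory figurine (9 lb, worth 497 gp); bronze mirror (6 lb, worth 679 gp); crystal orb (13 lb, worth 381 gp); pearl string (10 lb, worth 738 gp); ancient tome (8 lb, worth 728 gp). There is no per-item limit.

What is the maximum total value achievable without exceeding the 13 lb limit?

1358

Best packing: 2×bronze mirror — 12 lb, 1358 total.
That's the maximum — no swap from here does better than 1358.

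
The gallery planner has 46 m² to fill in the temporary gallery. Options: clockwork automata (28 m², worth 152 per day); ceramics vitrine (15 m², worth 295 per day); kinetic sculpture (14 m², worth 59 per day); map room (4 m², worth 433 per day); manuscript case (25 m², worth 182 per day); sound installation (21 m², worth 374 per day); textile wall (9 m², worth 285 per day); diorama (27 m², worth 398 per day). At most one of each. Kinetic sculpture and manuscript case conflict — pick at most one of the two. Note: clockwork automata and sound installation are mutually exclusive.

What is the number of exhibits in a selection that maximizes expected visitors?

Best achievable expected visitors is 1126.
For example ceramics vitrine + map room + diorama achieves it, using 46 m².
Any selection reaching 1126 contains exactly 3 exhibits.

3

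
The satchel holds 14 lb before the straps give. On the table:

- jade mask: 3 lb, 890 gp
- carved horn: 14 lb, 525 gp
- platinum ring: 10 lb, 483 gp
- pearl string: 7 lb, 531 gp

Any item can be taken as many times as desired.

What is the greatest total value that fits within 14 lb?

3560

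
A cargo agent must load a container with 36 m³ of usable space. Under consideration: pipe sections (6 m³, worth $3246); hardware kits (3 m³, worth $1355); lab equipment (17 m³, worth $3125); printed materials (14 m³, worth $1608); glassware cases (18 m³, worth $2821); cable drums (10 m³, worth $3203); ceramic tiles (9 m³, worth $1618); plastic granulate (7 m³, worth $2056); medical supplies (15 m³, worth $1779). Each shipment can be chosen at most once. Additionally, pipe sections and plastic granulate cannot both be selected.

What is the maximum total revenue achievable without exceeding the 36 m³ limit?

Best packing: pipe sections + hardware kits + lab equipment + cable drums — 36 m³, 10929 total.

10929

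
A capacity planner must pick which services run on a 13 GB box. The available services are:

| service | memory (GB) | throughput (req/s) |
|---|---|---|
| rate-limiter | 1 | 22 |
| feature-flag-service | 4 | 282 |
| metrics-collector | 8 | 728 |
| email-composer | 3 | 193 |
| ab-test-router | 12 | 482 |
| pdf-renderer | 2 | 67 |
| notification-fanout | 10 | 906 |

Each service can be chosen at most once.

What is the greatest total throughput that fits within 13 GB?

Greedy by ratio would take rate-limiter + feature-flag-service + metrics-collector: 13 GB used, total 1032.
Reworking the packing: email-composer + notification-fanout uses 13 GB and improves the total to 1099.
Next best is rate-limiter + feature-flag-service + metrics-collector at 1032 (13 GB) — short by 67.

1099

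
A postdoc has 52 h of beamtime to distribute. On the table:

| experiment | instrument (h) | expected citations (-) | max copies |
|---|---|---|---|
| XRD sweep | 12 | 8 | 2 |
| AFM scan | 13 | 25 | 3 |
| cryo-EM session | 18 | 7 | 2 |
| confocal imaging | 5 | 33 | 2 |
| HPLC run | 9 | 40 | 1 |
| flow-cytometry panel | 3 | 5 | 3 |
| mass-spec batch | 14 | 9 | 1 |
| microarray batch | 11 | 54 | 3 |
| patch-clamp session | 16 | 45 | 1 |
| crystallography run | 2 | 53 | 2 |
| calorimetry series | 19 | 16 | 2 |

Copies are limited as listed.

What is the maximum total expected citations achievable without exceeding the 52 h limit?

Density check — crystallography run 26.50, confocal imaging 6.60, microarray batch 4.91, HPLC run 4.44 are the best per h.
A density-first pass picks 2×confocal imaging + flow-cytometry panel + 3×microarray batch + 2×crystallography run — 339 at 50 h.
The 8 h tied up in confocal imaging and flow-cytometry panel is better spent on HPLC run — total rises to 341 (51 h).
The spare 1 h is too small for any remaining experiment, and no exchange beats 341.

341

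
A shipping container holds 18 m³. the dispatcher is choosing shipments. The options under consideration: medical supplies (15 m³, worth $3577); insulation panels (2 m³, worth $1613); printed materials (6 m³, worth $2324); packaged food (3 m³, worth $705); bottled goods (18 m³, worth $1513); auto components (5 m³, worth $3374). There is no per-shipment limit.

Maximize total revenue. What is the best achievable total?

14517

By revenue per m³: insulation panels 806.50, auto components 674.80, printed materials 387.33 lead.
The ratio ordering already packs tightly: 9×insulation panels, 18 m³, 14517.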